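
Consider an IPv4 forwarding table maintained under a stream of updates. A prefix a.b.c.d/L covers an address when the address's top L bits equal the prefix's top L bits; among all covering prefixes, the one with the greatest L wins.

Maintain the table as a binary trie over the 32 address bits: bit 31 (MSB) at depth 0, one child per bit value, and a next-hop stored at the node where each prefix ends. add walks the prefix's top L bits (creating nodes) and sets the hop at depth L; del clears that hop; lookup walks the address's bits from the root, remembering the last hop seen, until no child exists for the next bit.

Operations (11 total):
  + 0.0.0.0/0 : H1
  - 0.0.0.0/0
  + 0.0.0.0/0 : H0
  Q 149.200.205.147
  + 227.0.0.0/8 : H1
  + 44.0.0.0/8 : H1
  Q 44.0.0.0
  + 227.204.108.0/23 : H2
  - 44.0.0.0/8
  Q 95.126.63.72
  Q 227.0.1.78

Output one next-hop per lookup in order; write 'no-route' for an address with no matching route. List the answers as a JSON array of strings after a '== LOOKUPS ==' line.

Process each operation:
  add 0.0.0.0/0 -> H1 at depth 0
  - 0.0.0.0/0 clear@0
  add 0.0.0.0/0 -> H0 at depth 0
  lookup 149.200.205.147: bits ε walk d0:H0 -> H0
  add 227.0.0.0/8 -> H1 at depth 8
  add 44.0.0.0/8 -> H1 at depth 8
  lookup 44.0.0.0: bits 00101100 walk d0:H0→d1:-→d2:-→d3:-→d4:-→d5:-→d6:-→d7:-→d8:H1 -> H1
  add 227.204.108.0/23 -> H2 at depth 23
  - 44.0.0.0/8 clear@8
  lookup 95.126.63.72: bits 0 walk d0:H0→d1:- -> H0
  lookup 227.0.1.78: bits 11100011 walk d0:H0→d1:-→d2:-→d3:-→d4:-→d5:-→d6:-→d7:-→d8:H1 -> H1

== LOOKUPS ==
["H0","H1","H0","H1"]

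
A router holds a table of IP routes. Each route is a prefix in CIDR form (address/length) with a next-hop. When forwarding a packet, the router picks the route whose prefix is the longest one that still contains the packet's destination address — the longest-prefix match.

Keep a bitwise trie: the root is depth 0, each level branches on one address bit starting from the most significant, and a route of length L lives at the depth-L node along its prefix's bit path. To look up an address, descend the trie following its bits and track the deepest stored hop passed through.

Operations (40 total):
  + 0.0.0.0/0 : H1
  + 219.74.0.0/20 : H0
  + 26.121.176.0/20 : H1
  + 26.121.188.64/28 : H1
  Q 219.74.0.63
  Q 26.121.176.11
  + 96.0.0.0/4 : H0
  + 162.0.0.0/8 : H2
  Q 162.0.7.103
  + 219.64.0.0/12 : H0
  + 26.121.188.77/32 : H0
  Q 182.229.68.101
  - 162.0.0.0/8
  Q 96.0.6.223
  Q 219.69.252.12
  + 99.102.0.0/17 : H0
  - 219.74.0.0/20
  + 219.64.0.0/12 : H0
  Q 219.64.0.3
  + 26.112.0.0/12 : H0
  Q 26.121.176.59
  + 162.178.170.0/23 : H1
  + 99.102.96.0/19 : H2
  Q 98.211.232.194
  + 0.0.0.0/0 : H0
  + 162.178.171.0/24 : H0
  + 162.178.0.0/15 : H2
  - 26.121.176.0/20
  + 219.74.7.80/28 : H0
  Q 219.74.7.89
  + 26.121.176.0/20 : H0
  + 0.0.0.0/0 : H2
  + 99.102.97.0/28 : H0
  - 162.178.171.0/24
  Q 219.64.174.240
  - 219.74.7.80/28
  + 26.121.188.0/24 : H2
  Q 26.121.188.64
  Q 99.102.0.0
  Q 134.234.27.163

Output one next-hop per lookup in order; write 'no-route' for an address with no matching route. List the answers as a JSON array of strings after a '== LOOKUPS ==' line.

Trace:
  + 0.0.0.0/0 (H1) depth=0
  + 219.74.0.0/20 (H0) depth=20
  + 26.121.176.0/20 (H1) depth=20
  + 26.121.188.64/28 (H1) depth=28
  lookup 219.74.0.63: bits 11011011010010100000 walk d0:H1→d1:-→d2:-→d3:-→d4:-→d5:-→d6:-→d7:-→d8:-→d9:-→d10:-→d11:-→d12:-→d13:-→d14:-→d15:-→d16:-→d17:-→d18:-→d19:-→d20:H0 -> H0
  lookup 26.121.176.11: bits 00011010011110011011 walk d0:H1→d1:-→d2:-→d3:-→d4:-→d5:-→d6:-→d7:-→d8:-→d9:-→d10:-→d11:-→d12:-→d13:-→d14:-→d15:-→d16:-→d17:-→d18:-→d19:-→d20:H1 -> H1
  + 96.0.0.0/4 (H0) depth=4
  + 162.0.0.0/8 (H2) depth=8
  lookup 162.0.7.103: bits 10100010 walk d0:H1→d1:-→d2:-→d3:-→d4:-→d5:-→d6:-→d7:-→d8:H2 -> H2
  + 219.64.0.0/12 (H0) depth=12
  + 26.121.188.77/32 (H0) depth=32
  lookup 182.229.68.101: bits 101 walk d0:H1→d1:-→d2:-→d3:- -> H1
  del 162.0.0.0/8 (clear depth 8)
  lookup 96.0.6.223: bits 0110 walk d0:H1→d1:-→d2:-→d3:-→d4:H0 -> H0
  lookup 219.69.252.12: bits 110110110100 walk d0:H1→d1:-→d2:-→d3:-→d4:-→d5:-→d6:-→d7:-→d8:-→d9:-→d10:-→d11:-→d12:H0 -> H0
  + 99.102.0.0/17 (H0) depth=17
  del 219.74.0.0/20 (clear depth 20)
  + 219.64.0.0/12 (H0) depth=12
  lookup 219.64.0.3: bits 110110110100 walk d0:H1→d1:-→d2:-→d3:-→d4:-→d5:-→d6:-→d7:-→d8:-→d9:-→d10:-→d11:-→d12:H0 -> H0
  + 26.112.0.0/12 (H0) depth=12
  lookup 26.121.176.59: bits 00011010011110011011 walk d0:H1→d1:-→d2:-→d3:-→d4:-→d5:-→d6:-→d7:-→d8:-→d9:-→d10:-→d11:-→d12:H0→d13:-→d14:-→d15:-→d16:-→d17:-→d18:-→d19:-→d20:H1 -> H1
  + 162.178.170.0/23 (H1) depth=23
  + 99.102.96.0/19 (H2) depth=19
  lookup 98.211.232.194: bits 0110001 walk d0:H1→d1:-→d2:-→d3:-→d4:H0→d5:-→d6:-→d7:- -> H0
  + 0.0.0.0/0 (H0) depth=0
  + 162.178.171.0/24 (H0) depth=24
  + 162.178.0.0/15 (H2) depth=15
  del 26.121.176.0/20 (clear depth 20)
  + 219.74.7.80/28 (H0) depth=28
  lookup 219.74.7.89: bits 1101101101001010000001110101 walk d0:H0→d1:-→d2:-→d3:-→d4:-→d5:-→d6:-→d7:-→d8:-→d9:-→d10:-→d11:-→d12:H0→d13:-→d14:-→d15:-→d16:-→d17:-→d18:-→d19:-→d20:-→d21:-→d22:-→d23:-→d24:-→d25:-→d26:-→d27:-→d28:H0 -> H0
  + 26.121.176.0/20 (H0) depth=20
  + 0.0.0.0/0 (H2) depth=0
  + 99.102.97.0/28 (H0) depth=28
  del 162.178.171.0/24 (clear depth 24)
  lookup 219.64.174.240: bits 110110110100 walk d0:H2→d1:-→d2:-→d3:-→d4:-→d5:-→d6:-→d7:-→d8:-→d9:-→d10:-→d11:-→d12:H0 -> H0
  del 219.74.7.80/28 (clear depth 28)
  + 26.121.188.0/24 (H2) depth=24
  lookup 26.121.188.64: bits 0001101001111001101111000100 walk d0:H2→d1:-→d2:-→d3:-→d4:-→d5:-→d6:-→d7:-→d8:-→d9:-→d10:-→d11:-→d12:H0→d13:-→d14:-→d15:-→d16:-→d17:-→d18:-→d19:-→d20:H0→d21:-→d22:-→d23:-→d24:H2→d25:-→d26:-→d27:-→d28:H1 -> H1
  lookup 99.102.0.0: bits 01100011011001100 walk d0:H2→d1:-→d2:-→d3:-→d4:H0→d5:-→d6:-→d7:-→d8:-→d9:-→d10:-→d11:-→d12:-→d13:-→d14:-→d15:-→d16:-→d17:H0 -> H0
  lookup 134.234.27.163: bits 10 walk d0:H2→d1:-→d2:- -> H2

== LOOKUPS ==
["H0","H1","H2","H1","H0","H0","H0","H1","H0","H0","H0","H1","H0","H2"]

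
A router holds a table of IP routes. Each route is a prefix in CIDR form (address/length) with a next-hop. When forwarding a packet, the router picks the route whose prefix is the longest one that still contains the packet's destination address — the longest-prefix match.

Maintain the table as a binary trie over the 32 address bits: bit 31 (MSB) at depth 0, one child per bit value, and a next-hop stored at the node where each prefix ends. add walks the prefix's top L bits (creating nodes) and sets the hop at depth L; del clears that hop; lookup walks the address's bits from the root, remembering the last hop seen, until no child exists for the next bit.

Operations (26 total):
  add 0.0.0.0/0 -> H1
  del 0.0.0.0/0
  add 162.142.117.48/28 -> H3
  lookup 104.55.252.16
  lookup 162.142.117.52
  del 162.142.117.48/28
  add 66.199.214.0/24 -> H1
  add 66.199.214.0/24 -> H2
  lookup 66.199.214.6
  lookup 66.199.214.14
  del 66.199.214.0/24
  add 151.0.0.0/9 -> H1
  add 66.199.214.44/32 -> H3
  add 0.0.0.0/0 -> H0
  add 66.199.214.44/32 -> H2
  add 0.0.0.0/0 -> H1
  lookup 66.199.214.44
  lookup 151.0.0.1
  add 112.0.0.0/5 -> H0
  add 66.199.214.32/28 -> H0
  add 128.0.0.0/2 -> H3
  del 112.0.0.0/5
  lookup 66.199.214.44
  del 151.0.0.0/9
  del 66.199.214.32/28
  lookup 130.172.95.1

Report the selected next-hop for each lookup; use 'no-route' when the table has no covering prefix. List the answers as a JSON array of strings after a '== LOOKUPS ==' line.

Process each operation:
  + 0.0.0.0/0 (H1) depth=0
  - 0.0.0.0/0 clear@0
  + 162.142.117.48/28 (H3) depth=28
  ? 104.55.252.16  path d0:-  best=no-route
  ? 162.142.117.52  path d0:-→d1:-→d2:-→d3:-→d4:-→d5:-→d6:-→d7:-→d8:-→d9:-→d10:-→d11:-→d12:-→d13:-→d14:-→d15:-→d16:-→d17:-→d18:-→d19:-→d20:-→d21:-→d22:-→d23:-→d24:-→d25:-→d26:-→d27:-→d28:H3  best=H3
  - 162.142.117.48/28 clear@28
  + 66.199.214.0/24 (H1) depth=24
  + 66.199.214.0/24 (H2) depth=24
  ? 66.199.214.6  path d0:-→d1:-→d2:-→d3:-→d4:-→d5:-→d6:-→d7:-→d8:-→d9:-→d10:-→d11:-→d12:-→d13:-→d14:-→d15:-→d16:-→d17:-→d18:-→d19:-→d20:-→d21:-→d22:-→d23:-→d24:H2  best=H2
  ? 66.199.214.14  path d0:-→d1:-→d2:-→d3:-→d4:-→d5:-→d6:-→d7:-→d8:-→d9:-→d10:-→d11:-→d12:-→d13:-→d14:-→d15:-→d16:-→d17:-→d18:-→d19:-→d20:-→d21:-→d22:-→d23:-→d24:H2  best=H2
  - 66.199.214.0/24 clear@24
  + 151.0.0.0/9 (H1) depth=9
  + 66.199.214.44/32 (H3) depth=32
  + 0.0.0.0/0 (H0) depth=0
  + 66.199.214.44/32 (H2) depth=32
  + 0.0.0.0/0 (H1) depth=0
  ? 66.199.214.44  path d0:H1→d1:-→d2:-→d3:-→d4:-→d5:-→d6:-→d7:-→d8:-→d9:-→d10:-→d11:-→d12:-→d13:-→d14:-→d15:-→d16:-→d17:-→d18:-→d19:-→d20:-→d21:-→d22:-→d23:-→d24:-→d25:-→d26:-→d27:-→d28:-→d29:-→d30:-→d31:-→d32:H2  best=H2
  ? 151.0.0.1  path d0:H1→d1:-→d2:-→d3:-→d4:-→d5:-→d6:-→d7:-→d8:-→d9:H1  best=H1
  + 112.0.0.0/5 (H0) depth=5
  + 66.199.214.32/28 (H0) depth=28
  + 128.0.0.0/2 (H3) depth=2
  - 112.0.0.0/5 clear@5
  ? 66.199.214.44  path d0:H1→d1:-→d2:-→d3:-→d4:-→d5:-→d6:-→d7:-→d8:-→d9:-→d10:-→d11:-→d12:-→d13:-→d14:-→d15:-→d16:-→d17:-→d18:-→d19:-→d20:-→d21:-→d22:-→d23:-→d24:-→d25:-→d26:-→d27:-→d28:H0→d29:-→d30:-→d31:-→d32:H2  best=H2
  - 151.0.0.0/9 clear@9
  - 66.199.214.32/28 clear@28
  ? 130.172.95.1  path d0:H1→d1:-→d2:H3→d3:-  best=H3

== LOOKUPS ==
["no-route","H3","H2","H2","H2","H1","H2","H3"]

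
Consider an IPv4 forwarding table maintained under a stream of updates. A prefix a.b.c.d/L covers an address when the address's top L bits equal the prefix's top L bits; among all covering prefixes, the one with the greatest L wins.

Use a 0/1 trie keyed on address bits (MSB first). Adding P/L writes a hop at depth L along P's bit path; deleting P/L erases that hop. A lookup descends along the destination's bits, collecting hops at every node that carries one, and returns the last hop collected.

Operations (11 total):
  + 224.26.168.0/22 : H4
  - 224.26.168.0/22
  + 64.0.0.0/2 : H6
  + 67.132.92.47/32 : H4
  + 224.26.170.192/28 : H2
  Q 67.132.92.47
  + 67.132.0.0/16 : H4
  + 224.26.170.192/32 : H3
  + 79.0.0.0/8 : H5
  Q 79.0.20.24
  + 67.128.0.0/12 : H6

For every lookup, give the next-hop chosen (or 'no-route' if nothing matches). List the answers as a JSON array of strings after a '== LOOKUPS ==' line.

Apply in order:
  + 224.26.168.0/22 (H4) depth=22
  del 224.26.168.0/22 (clear depth 22)
  + 64.0.0.0/2 (H6) depth=2
  + 67.132.92.47/32 (H4) depth=32
  + 224.26.170.192/28 (H2) depth=28
  ? 67.132.92.47  path d0:-→d1:-→d2:H6→d3:-→d4:-→d5:-→d6:-→d7:-→d8:-→d9:-→d10:-→d11:-→d12:-→d13:-→d14:-→d15:-→d16:-→d17:-→d18:-→d19:-→d20:-→d21:-→d22:-→d23:-→d24:-→d25:-→d26:-→d27:-→d28:-→d29:-→d30:-→d31:-→d32:H4  best=H4
  + 67.132.0.0/16 (H4) depth=16
  + 224.26.170.192/32 (H3) depth=32
  + 79.0.0.0/8 (H5) depth=8
  ? 79.0.20.24  path d0:-→d1:-→d2:H6→d3:-→d4:-→d5:-→d6:-→d7:-→d8:H5  best=H5
  + 67.128.0.0/12 (H6) depth=12

== LOOKUPS ==
["H4","H5"]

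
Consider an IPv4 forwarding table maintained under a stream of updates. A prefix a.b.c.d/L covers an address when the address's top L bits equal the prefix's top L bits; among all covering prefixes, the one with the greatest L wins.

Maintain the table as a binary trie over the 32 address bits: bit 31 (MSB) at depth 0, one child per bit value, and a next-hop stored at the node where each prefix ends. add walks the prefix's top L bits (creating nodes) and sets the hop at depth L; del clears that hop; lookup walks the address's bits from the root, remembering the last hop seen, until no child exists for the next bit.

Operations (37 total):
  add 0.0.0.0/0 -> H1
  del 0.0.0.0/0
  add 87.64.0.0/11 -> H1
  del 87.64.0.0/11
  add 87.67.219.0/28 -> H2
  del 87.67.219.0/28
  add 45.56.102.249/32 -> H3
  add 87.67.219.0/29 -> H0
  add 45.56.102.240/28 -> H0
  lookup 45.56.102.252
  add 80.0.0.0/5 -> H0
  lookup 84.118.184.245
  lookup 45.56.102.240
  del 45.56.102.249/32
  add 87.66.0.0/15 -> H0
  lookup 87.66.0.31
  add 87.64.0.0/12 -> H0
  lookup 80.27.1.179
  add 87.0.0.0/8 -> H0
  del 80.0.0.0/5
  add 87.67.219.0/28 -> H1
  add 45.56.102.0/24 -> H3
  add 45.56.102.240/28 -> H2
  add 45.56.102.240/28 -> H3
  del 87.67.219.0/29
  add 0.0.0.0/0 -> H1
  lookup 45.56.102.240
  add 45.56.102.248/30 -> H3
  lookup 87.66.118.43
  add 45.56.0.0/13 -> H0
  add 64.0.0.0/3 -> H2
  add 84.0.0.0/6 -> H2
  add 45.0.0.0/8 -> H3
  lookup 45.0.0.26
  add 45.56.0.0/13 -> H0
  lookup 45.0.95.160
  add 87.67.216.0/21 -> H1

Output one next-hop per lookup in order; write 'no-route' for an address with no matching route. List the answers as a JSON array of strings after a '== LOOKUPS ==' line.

Apply in order:
  + 0.0.0.0/0 (H1) depth=0
  del 0.0.0.0/0 (clear depth 0)
  + 87.64.0.0/11 (H1) depth=11
  del 87.64.0.0/11 (clear depth 11)
  + 87.67.219.0/28 (H2) depth=28
  del 87.67.219.0/28 (clear depth 28)
  + 45.56.102.249/32 (H3) depth=32
  + 87.67.219.0/29 (H0) depth=29
  + 45.56.102.240/28 (H0) depth=28
  lookup 45.56.102.252: bits 00101101001110000110011011111 walk d0:-→d1:-→d2:-→d3:-→d4:-→d5:-→d6:-→d7:-→d8:-→d9:-→d10:-→d11:-→d12:-→d13:-→d14:-→d15:-→d16:-→d17:-→d18:-→d19:-→d20:-→d21:-→d22:-→d23:-→d24:-→d25:-→d26:-→d27:-→d28:H0→d29:- -> H0
  + 80.0.0.0/5 (H0) depth=5
  lookup 84.118.184.245: bits 010101 walk d0:-→d1:-→d2:-→d3:-→d4:-→d5:H0→d6:- -> H0
  lookup 45.56.102.240: bits 0010110100111000011001101111 walk d0:-→d1:-→d2:-→d3:-→d4:-→d5:-→d6:-→d7:-→d8:-→d9:-→d10:-→d11:-→d12:-→d13:-→d14:-→d15:-→d16:-→d17:-→d18:-→d19:-→d20:-→d21:-→d22:-→d23:-→d24:-→d25:-→d26:-→d27:-→d28:H0 -> H0
  del 45.56.102.249/32 (clear depth 32)
  + 87.66.0.0/15 (H0) depth=15
  lookup 87.66.0.31: bits 010101110100001 walk d0:-→d1:-→d2:-→d3:-→d4:-→d5:H0→d6:-→d7:-→d8:-→d9:-→d10:-→d11:-→d12:-→d13:-→d14:-→d15:H0 -> H0
  + 87.64.0.0/12 (H0) depth=12
  lookup 80.27.1.179: bits 01010 walk d0:-→d1:-→d2:-→d3:-→d4:-→d5:H0 -> H0
  + 87.0.0.0/8 (H0) depth=8
  del 80.0.0.0/5 (clear depth 5)
  + 87.67.219.0/28 (H1) depth=28
  + 45.56.102.0/24 (H3) depth=24
  + 45.56.102.240/28 (H2) depth=28
  + 45.56.102.240/28 (H3) depth=28
  del 87.67.219.0/29 (clear depth 29)
  + 0.0.0.0/0 (H1) depth=0
  lookup 45.56.102.240: bits 0010110100111000011001101111 walk d0:H1→d1:-→d2:-→d3:-→d4:-→d5:-→d6:-→d7:-→d8:-→d9:-→d10:-→d11:-→d12:-→d13:-→d14:-→d15:-→d16:-→d17:-→d18:-→d19:-→d20:-→d21:-→d22:-→d23:-→d24:H3→d25:-→d26:-→d27:-→d28:H3 -> H3
  + 45.56.102.248/30 (H3) depth=30
  lookup 87.66.118.43: bits 010101110100001 walk d0:H1→d1:-→d2:-→d3:-→d4:-→d5:-→d6:-→d7:-→d8:H0→d9:-→d10:-→d11:-→d12:H0→d13:-→d14:-→d15:H0 -> H0
  + 45.56.0.0/13 (H0) depth=13
  + 64.0.0.0/3 (H2) depth=3
  + 84.0.0.0/6 (H2) depth=6
  + 45.0.0.0/8 (H3) depth=8
  lookup 45.0.0.26: bits 0010110100 walk d0:H1→d1:-→d2:-→d3:-→d4:-→d5:-→d6:-→d7:-→d8:H3→d9:-→d10:- -> H3
  + 45.56.0.0/13 (H0) depth=13
  lookup 45.0.95.160: bits 0010110100 walk d0:H1→d1:-→d2:-→d3:-→d4:-→d5:-→d6:-→d7:-→d8:H3→d9:-→d10:- -> H3
  + 87.67.216.0/21 (H1) depth=21

== LOOKUPS ==
["H0","H0","H0","H0","H0","H3","H0","H3","H3"]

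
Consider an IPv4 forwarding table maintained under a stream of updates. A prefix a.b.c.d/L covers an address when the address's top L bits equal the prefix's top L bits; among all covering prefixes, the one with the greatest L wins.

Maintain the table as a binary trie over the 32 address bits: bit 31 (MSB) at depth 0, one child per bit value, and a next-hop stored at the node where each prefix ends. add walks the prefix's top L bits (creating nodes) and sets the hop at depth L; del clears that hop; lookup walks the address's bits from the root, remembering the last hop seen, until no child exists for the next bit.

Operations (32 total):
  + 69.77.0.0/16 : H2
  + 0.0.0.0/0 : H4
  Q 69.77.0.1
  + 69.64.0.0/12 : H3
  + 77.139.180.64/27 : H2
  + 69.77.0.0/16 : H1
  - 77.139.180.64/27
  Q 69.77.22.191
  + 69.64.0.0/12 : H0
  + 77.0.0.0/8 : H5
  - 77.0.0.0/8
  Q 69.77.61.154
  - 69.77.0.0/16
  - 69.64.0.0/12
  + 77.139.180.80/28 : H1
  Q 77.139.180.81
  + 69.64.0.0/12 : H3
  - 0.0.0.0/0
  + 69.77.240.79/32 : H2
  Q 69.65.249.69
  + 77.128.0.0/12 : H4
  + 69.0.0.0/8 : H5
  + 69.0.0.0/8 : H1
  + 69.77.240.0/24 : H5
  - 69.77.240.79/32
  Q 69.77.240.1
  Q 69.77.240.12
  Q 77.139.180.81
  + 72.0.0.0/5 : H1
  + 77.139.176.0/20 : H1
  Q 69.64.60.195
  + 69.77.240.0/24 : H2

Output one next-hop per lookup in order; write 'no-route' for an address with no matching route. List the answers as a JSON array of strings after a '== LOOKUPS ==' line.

Process each operation:
  add 69.77.0.0/16 -> H2 at depth 16
  add 0.0.0.0/0 -> H4 at depth 0
  Q 69.77.0.1: descend 0100010101001101 ; hops seen [H4,H2] ; pick H2
  add 69.64.0.0/12 -> H3 at depth 12
  add 77.139.180.64/27 -> H2 at depth 27
  add 69.77.0.0/16 -> H1 at depth 16
  - 77.139.180.64/27 clear@27
  Q 69.77.22.191: descend 0100010101001101 ; hops seen [H4,H3,H1] ; pick H1
  add 69.64.0.0/12 -> H0 at depth 12
  add 77.0.0.0/8 -> H5 at depth 8
  - 77.0.0.0/8 clear@8
  Q 69.77.61.154: descend 0100010101001101 ; hops seen [H4,H0,H1] ; pick H1
  - 69.77.0.0/16 clear@16
  - 69.64.0.0/12 clear@12
  add 77.139.180.80/28 -> H1 at depth 28
  Q 77.139.180.81: descend 0100110110001011101101000101 ; hops seen [H4,H1] ; pick H1
  add 69.64.0.0/12 -> H3 at depth 12
  - 0.0.0.0/0 clear@0
  add 69.77.240.79/32 -> H2 at depth 32
  Q 69.65.249.69: descend 010001010100 ; hops seen [H3] ; pick H3
  add 77.128.0.0/12 -> H4 at depth 12
  add 69.0.0.0/8 -> H5 at depth 8
  add 69.0.0.0/8 -> H1 at depth 8
  add 69.77.240.0/24 -> H5 at depth 24
  - 69.77.240.79/32 clear@32
  Q 69.77.240.1: descend 0100010101001101111100000 ; hops seen [H1,H3,H5] ; pick H5
  Q 69.77.240.12: descend 0100010101001101111100000 ; hops seen [H1,H3,H5] ; pick H5
  Q 77.139.180.81: descend 0100110110001011101101000101 ; hops seen [H4,H1] ; pick H1
  add 72.0.0.0/5 -> H1 at depth 5
  add 77.139.176.0/20 -> H1 at depth 20
  Q 69.64.60.195: descend 010001010100 ; hops seen [H1,H3] ; pick H3
  add 69.77.240.0/24 -> H2 at depth 24

== LOOKUPS ==
["H2","H1","H1","H1","H3","H5","H5","H1","H3"]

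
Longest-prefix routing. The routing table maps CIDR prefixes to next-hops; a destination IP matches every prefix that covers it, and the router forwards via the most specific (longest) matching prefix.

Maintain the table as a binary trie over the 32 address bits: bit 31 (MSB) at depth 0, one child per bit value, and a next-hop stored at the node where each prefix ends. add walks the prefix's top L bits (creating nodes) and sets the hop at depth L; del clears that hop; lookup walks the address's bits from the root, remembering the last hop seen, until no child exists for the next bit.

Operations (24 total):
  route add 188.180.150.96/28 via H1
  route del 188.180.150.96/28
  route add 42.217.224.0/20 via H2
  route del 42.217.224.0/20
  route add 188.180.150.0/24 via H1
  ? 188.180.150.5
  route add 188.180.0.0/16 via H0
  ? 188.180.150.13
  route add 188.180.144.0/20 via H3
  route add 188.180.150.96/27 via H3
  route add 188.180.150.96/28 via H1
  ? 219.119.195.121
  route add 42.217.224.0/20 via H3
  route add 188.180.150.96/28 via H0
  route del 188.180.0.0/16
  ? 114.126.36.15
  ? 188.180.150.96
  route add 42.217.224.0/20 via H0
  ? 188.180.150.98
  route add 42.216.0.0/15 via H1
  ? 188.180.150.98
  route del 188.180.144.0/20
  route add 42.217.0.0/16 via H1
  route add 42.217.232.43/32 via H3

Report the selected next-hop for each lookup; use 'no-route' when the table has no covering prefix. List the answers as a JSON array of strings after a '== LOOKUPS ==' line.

Trace:
  add 188.180.150.96/28 -> H1 at depth 28
  - 188.180.150.96/28 clear@28
  add 42.217.224.0/20 -> H2 at depth 20
  - 42.217.224.0/20 clear@20
  add 188.180.150.0/24 -> H1 at depth 24
  ? 188.180.150.5  path d0:-→d1:-→d2:-→d3:-→d4:-→d5:-→d6:-→d7:-→d8:-→d9:-→d10:-→d11:-→d12:-→d13:-→d14:-→d15:-→d16:-→d17:-→d18:-→d19:-→d20:-→d21:-→d22:-→d23:-→d24:H1→d25:-  best=H1
  add 188.180.0.0/16 -> H0 at depth 16
  ? 188.180.150.13  path d0:-→d1:-→d2:-→d3:-→d4:-→d5:-→d6:-→d7:-→d8:-→d9:-→d10:-→d11:-→d12:-→d13:-→d14:-→d15:-→d16:H0→d17:-→d18:-→d19:-→d20:-→d21:-→d22:-→d23:-→d24:H1→d25:-  best=H1
  add 188.180.144.0/20 -> H3 at depth 20
  add 188.180.150.96/27 -> H3 at depth 27
  add 188.180.150.96/28 -> H1 at depth 28
  ? 219.119.195.121  path d0:-→d1:-  best=no-route
  add 42.217.224.0/20 -> H3 at depth 20
  add 188.180.150.96/28 -> H0 at depth 28
  - 188.180.0.0/16 clear@16
  ? 114.126.36.15  path d0:-→d1:-  best=no-route
  ? 188.180.150.96  path d0:-→d1:-→d2:-→d3:-→d4:-→d5:-→d6:-→d7:-→d8:-→d9:-→d10:-→d11:-→d12:-→d13:-→d14:-→d15:-→d16:-→d17:-→d18:-→d19:-→d20:H3→d21:-→d22:-→d23:-→d24:H1→d25:-→d26:-→d27:H3→d28:H0  best=H0
  add 42.217.224.0/20 -> H0 at depth 20
  ? 188.180.150.98  path d0:-→d1:-→d2:-→d3:-→d4:-→d5:-→d6:-→d7:-→d8:-→d9:-→d10:-→d11:-→d12:-→d13:-→d14:-→d15:-→d16:-→d17:-→d18:-→d19:-→d20:H3→d21:-→d22:-→d23:-→d24:H1→d25:-→d26:-→d27:H3→d28:H0  best=H0
  add 42.216.0.0/15 -> H1 at depth 15
  ? 188.180.150.98  path d0:-→d1:-→d2:-→d3:-→d4:-→d5:-→d6:-→d7:-→d8:-→d9:-→d10:-→d11:-→d12:-→d13:-→d14:-→d15:-→d16:-→d17:-→d18:-→d19:-→d20:H3→d21:-→d22:-→d23:-→d24:H1→d25:-→d26:-→d27:H3→d28:H0  best=H0
  - 188.180.144.0/20 clear@20
  add 42.217.0.0/16 -> H1 at depth 16
  add 42.217.232.43/32 -> H3 at depth 32

== LOOKUPS ==
["H1","H1","no-route","no-route","H0","H0","H0"]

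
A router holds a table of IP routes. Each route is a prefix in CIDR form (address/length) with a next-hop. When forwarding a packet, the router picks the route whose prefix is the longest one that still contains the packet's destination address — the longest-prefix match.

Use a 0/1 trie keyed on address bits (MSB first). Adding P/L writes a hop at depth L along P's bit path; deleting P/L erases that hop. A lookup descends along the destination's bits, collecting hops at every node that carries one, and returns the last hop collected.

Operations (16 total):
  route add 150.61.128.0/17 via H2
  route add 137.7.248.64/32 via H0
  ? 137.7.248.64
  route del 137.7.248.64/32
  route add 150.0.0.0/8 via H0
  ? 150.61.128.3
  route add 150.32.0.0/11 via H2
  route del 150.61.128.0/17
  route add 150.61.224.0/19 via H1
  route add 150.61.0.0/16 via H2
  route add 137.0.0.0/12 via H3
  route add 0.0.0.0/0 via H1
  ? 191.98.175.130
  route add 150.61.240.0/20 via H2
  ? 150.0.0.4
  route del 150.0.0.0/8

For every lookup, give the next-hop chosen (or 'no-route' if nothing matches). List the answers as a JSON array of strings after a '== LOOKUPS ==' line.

Trace:
  + 150.61.128.0/17 (H2) depth=17
  + 137.7.248.64/32 (H0) depth=32
  Q 137.7.248.64: descend 10001001000001111111100001000000 ; hops seen [H0] ; pick H0
  del 137.7.248.64/32 (clear depth 32)
  + 150.0.0.0/8 (H0) depth=8
  Q 150.61.128.3: descend 10010110001111011 ; hops seen [H0,H2] ; pick H2
  + 150.32.0.0/11 (H2) depth=11
  del 150.61.128.0/17 (clear depth 17)
  + 150.61.224.0/19 (H1) depth=19
  + 150.61.0.0/16 (H2) depth=16
  + 137.0.0.0/12 (H3) depth=12
  + 0.0.0.0/0 (H1) depth=0
  Q 191.98.175.130: descend 10 ; hops seen [H1] ; pick H1
  + 150.61.240.0/20 (H2) depth=20
  Q 150.0.0.4: descend 1001011000 ; hops seen [H1,H0] ; pick H0
  del 150.0.0.0/8 (clear depth 8)

== LOOKUPS ==
["H0","H2","H1","H0"]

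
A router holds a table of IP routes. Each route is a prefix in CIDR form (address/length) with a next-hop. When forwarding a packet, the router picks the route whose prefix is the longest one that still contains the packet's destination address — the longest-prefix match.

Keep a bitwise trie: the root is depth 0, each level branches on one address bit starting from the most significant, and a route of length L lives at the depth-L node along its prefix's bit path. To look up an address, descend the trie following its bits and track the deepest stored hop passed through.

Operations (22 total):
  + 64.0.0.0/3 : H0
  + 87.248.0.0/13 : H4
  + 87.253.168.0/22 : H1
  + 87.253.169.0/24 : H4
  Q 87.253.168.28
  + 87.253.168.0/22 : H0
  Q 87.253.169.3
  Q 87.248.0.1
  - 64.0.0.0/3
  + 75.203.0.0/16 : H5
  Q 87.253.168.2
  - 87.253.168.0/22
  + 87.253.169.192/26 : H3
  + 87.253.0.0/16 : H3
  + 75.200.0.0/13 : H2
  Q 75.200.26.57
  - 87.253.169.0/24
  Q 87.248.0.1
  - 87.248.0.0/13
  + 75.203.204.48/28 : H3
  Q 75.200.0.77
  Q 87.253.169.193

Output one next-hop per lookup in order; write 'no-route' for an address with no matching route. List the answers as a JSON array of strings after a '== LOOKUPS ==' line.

Apply in order:
  + 64.0.0.0/3 (H0) depth=3
  + 87.248.0.0/13 (H4) depth=13
  + 87.253.168.0/22 (H1) depth=22
  + 87.253.169.0/24 (H4) depth=24
  ? 87.253.168.28  path d0:-→d1:-→d2:-→d3:H0→d4:-→d5:-→d6:-→d7:-→d8:-→d9:-→d10:-→d11:-→d12:-→d13:H4→d14:-→d15:-→d16:-→d17:-→d18:-→d19:-→d20:-→d21:-→d22:H1→d23:-  best=H1
  + 87.253.168.0/22 (H0) depth=22
  ? 87.253.169.3  path d0:-→d1:-→d2:-→d3:H0→d4:-→d5:-→d6:-→d7:-→d8:-→d9:-→d10:-→d11:-→d12:-→d13:H4→d14:-→d15:-→d16:-→d17:-→d18:-→d19:-→d20:-→d21:-→d22:H0→d23:-→d24:H4  best=H4
  ? 87.248.0.1  path d0:-→d1:-→d2:-→d3:H0→d4:-→d5:-→d6:-→d7:-→d8:-→d9:-→d10:-→d11:-→d12:-→d13:H4  best=H4
  - 64.0.0.0/3 clear@3
  + 75.203.0.0/16 (H5) depth=16
  ? 87.253.168.2  path d0:-→d1:-→d2:-→d3:-→d4:-→d5:-→d6:-→d7:-→d8:-→d9:-→d10:-→d11:-→d12:-→d13:H4→d14:-→d15:-→d16:-→d17:-→d18:-→d19:-→d20:-→d21:-→d22:H0→d23:-  best=H0
  - 87.253.168.0/22 clear@22
  + 87.253.169.192/26 (H3) depth=26
  + 87.253.0.0/16 (H3) depth=16
  + 75.200.0.0/13 (H2) depth=13
  ? 75.200.26.57  path d0:-→d1:-→d2:-→d3:-→d4:-→d5:-→d6:-→d7:-→d8:-→d9:-→d10:-→d11:-→d12:-→d13:H2→d14:-  best=H2
  - 87.253.169.0/24 clear@24
  ? 87.248.0.1  path d0:-→d1:-→d2:-→d3:-→d4:-→d5:-→d6:-→d7:-→d8:-→d9:-→d10:-→d11:-→d12:-→d13:H4  best=H4
  - 87.248.0.0/13 clear@13
  + 75.203.204.48/28 (H3) depth=28
  ? 75.200.0.77  path d0:-→d1:-→d2:-→d3:-→d4:-→d5:-→d6:-→d7:-→d8:-→d9:-→d10:-→d11:-→d12:-→d13:H2→d14:-  best=H2
  ? 87.253.169.193  path d0:-→d1:-→d2:-→d3:-→d4:-→d5:-→d6:-→d7:-→d8:-→d9:-→d10:-→d11:-→d12:-→d13:-→d14:-→d15:-→d16:H3→d17:-→d18:-→d19:-→d20:-→d21:-→d22:-→d23:-→d24:-→d25:-→d26:H3  best=H3

== LOOKUPS ==
["H1","H4","H4","H0","H2","H4","H2","H3"]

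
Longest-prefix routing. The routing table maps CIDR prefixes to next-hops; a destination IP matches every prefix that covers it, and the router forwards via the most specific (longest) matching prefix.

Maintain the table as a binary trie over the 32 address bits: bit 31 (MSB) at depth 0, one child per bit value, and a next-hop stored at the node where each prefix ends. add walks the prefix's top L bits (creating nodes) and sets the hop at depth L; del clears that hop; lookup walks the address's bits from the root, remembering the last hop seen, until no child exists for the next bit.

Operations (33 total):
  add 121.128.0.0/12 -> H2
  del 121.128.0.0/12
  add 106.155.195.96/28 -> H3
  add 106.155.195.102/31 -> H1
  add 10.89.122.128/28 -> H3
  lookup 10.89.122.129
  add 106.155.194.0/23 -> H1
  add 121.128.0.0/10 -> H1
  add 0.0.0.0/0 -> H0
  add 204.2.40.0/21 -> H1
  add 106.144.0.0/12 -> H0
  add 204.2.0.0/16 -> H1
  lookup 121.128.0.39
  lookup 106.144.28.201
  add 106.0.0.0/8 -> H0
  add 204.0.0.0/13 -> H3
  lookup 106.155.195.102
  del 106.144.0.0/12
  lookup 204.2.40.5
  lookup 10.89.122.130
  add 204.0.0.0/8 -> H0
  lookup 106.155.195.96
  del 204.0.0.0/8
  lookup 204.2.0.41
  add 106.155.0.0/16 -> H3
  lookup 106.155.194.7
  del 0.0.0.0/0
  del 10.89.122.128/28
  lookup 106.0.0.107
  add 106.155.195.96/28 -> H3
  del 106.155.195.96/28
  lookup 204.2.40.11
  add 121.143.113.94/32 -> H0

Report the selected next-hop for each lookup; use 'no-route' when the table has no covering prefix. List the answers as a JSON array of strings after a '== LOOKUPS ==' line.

Trace:
  add 121.128.0.0/12 -> H2 at depth 12
  - 121.128.0.0/12 clear@12
  add 106.155.195.96/28 -> H3 at depth 28
  add 106.155.195.102/31 -> H1 at depth 31
  add 10.89.122.128/28 -> H3 at depth 28
  lookup 10.89.122.129: bits 0000101001011001011110101000 walk d0:-→d1:-→d2:-→d3:-→d4:-→d5:-→d6:-→d7:-→d8:-→d9:-→d10:-→d11:-→d12:-→d13:-→d14:-→d15:-→d16:-→d17:-→d18:-→d19:-→d20:-→d21:-→d22:-→d23:-→d24:-→d25:-→d26:-→d27:-→d28:H3 -> H3
  add 106.155.194.0/23 -> H1 at depth 23
  add 121.128.0.0/10 -> H1 at depth 10
  add 0.0.0.0/0 -> H0 at depth 0
  add 204.2.40.0/21 -> H1 at depth 21
  add 106.144.0.0/12 -> H0 at depth 12
  add 204.2.0.0/16 -> H1 at depth 16
  lookup 121.128.0.39: bits 011110011000 walk d0:H0→d1:-→d2:-→d3:-→d4:-→d5:-→d6:-→d7:-→d8:-→d9:-→d10:H1→d11:-→d12:- -> H1
  lookup 106.144.28.201: bits 011010101001 walk d0:H0→d1:-→d2:-→d3:-→d4:-→d5:-→d6:-→d7:-→d8:-→d9:-→d10:-→d11:-→d12:H0 -> H0
  add 106.0.0.0/8 -> H0 at depth 8
  add 204.0.0.0/13 -> H3 at depth 13
  lookup 106.155.195.102: bits 0110101010011011110000110110011 walk d0:H0→d1:-→d2:-→d3:-→d4:-→d5:-→d6:-→d7:-→d8:H0→d9:-→d10:-→d11:-→d12:H0→d13:-→d14:-→d15:-→d16:-→d17:-→d18:-→d19:-→d20:-→d21:-→d22:-→d23:H1→d24:-→d25:-→d26:-→d27:-→d28:H3→d29:-→d30:-→d31:H1 -> H1
  - 106.144.0.0/12 clear@12
  lookup 204.2.40.5: bits 110011000000001000101 walk d0:H0→d1:-→d2:-→d3:-→d4:-→d5:-→d6:-→d7:-→d8:-→d9:-→d10:-→d11:-→d12:-→d13:H3→d14:-→d15:-→d16:H1→d17:-→d18:-→d19:-→d20:-→d21:H1 -> H1
  lookup 10.89.122.130: bits 0000101001011001011110101000 walk d0:H0→d1:-→d2:-→d3:-→d4:-→d5:-→d6:-→d7:-→d8:-→d9:-→d10:-→d11:-→d12:-→d13:-→d14:-→d15:-→d16:-→d17:-→d18:-→d19:-→d20:-→d21:-→d22:-→d23:-→d24:-→d25:-→d26:-→d27:-→d28:H3 -> H3
  add 204.0.0.0/8 -> H0 at depth 8
  lookup 106.155.195.96: bits 01101010100110111100001101100 walk d0:H0→d1:-→d2:-→d3:-→d4:-→d5:-→d6:-→d7:-→d8:H0→d9:-→d10:-→d11:-→d12:-→d13:-→d14:-→d15:-→d16:-→d17:-→d18:-→d19:-→d20:-→d21:-→d22:-→d23:H1→d24:-→d25:-→d26:-→d27:-→d28:H3→d29:- -> H3
  - 204.0.0.0/8 clear@8
  lookup 204.2.0.41: bits 110011000000001000 walk d0:H0→d1:-→d2:-→d3:-→d4:-→d5:-→d6:-→d7:-→d8:-→d9:-→d10:-→d11:-→d12:-→d13:H3→d14:-→d15:-→d16:H1→d17:-→d18:- -> H1
  add 106.155.0.0/16 -> H3 at depth 16
  lookup 106.155.194.7: bits 01101010100110111100001 walk d0:H0→d1:-→d2:-→d3:-→d4:-→d5:-→d6:-→d7:-→d8:H0→d9:-→d10:-→d11:-→d12:-→d13:-→d14:-→d15:-→d16:H3→d17:-→d18:-→d19:-→d20:-→d21:-→d22:-→d23:H1 -> H1
  - 0.0.0.0/0 clear@0
  - 10.89.122.128/28 clear@28
  lookup 106.0.0.107: bits 01101010 walk d0:-→d1:-→d2:-→d3:-→d4:-→d5:-→d6:-→d7:-→d8:H0 -> H0
  add 106.155.195.96/28 -> H3 at depth 28
  - 106.155.195.96/28 clear@28
  lookup 204.2.40.11: bits 110011000000001000101 walk d0:-→d1:-→d2:-→d3:-→d4:-→d5:-→d6:-→d7:-→d8:-→d9:-→d10:-→d11:-→d12:-→d13:H3→d14:-→d15:-→d16:H1→d17:-→d18:-→d19:-→d20:-→d21:H1 -> H1
  add 121.143.113.94/32 -> H0 at depth 32

== LOOKUPS ==
["H3","H1","H0","H1","H1","H3","H3","H1","H1","H0","H1"]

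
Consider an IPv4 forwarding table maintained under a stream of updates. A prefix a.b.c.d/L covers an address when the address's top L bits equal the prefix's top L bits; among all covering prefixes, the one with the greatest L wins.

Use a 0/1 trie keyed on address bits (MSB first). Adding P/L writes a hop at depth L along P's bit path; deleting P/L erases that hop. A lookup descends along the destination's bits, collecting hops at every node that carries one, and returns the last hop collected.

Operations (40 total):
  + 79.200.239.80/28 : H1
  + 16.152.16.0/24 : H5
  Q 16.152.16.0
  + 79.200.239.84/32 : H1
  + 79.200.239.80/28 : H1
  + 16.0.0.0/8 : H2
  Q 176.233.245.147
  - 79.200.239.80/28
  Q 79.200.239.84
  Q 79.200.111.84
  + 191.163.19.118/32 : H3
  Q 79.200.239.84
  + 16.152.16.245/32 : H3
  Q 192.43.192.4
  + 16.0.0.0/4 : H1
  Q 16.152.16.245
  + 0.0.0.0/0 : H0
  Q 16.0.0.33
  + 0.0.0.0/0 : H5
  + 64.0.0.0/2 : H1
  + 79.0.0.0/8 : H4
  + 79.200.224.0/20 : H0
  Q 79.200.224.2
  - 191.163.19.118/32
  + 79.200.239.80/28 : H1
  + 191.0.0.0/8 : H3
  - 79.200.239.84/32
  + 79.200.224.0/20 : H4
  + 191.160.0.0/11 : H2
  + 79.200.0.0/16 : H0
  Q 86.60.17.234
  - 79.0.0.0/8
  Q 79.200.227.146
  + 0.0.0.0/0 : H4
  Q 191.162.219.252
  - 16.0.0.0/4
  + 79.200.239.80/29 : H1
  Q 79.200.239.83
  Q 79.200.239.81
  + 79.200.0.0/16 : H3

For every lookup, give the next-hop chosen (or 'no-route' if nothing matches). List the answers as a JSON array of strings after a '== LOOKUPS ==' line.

Process each operation:
  add 79.200.239.80/28 -> H1 at depth 28
  add 16.152.16.0/24 -> H5 at depth 24
  ? 16.152.16.0  path d0:-→d1:-→d2:-→d3:-→d4:-→d5:-→d6:-→d7:-→d8:-→d9:-→d10:-→d11:-→d12:-→d13:-→d14:-→d15:-→d16:-→d17:-→d18:-→d19:-→d20:-→d21:-→d22:-→d23:-→d24:H5  best=H5
  add 79.200.239.84/32 -> H1 at depth 32
  add 79.200.239.80/28 -> H1 at depth 28
  add 16.0.0.0/8 -> H2 at depth 8
  ? 176.233.245.147  path d0:-  best=no-route
  - 79.200.239.80/28 clear@28
  ? 79.200.239.84  path d0:-→d1:-→d2:-→d3:-→d4:-→d5:-→d6:-→d7:-→d8:-→d9:-→d10:-→d11:-→d12:-→d13:-→d14:-→d15:-→d16:-→d17:-→d18:-→d19:-→d20:-→d21:-→d22:-→d23:-→d24:-→d25:-→d26:-→d27:-→d28:-→d29:-→d30:-→d31:-→d32:H1  best=H1
  ? 79.200.111.84  path d0:-→d1:-→d2:-→d3:-→d4:-→d5:-→d6:-→d7:-→d8:-→d9:-→d10:-→d11:-→d12:-→d13:-→d14:-→d15:-→d16:-  best=no-route
  add 191.163.19.118/32 -> H3 at depth 32
  ? 79.200.239.84  path d0:-→d1:-→d2:-→d3:-→d4:-→d5:-→d6:-→d7:-→d8:-→d9:-→d10:-→d11:-→d12:-→d13:-→d14:-→d15:-→d16:-→d17:-→d18:-→d19:-→d20:-→d21:-→d22:-→d23:-→d24:-→d25:-→d26:-→d27:-→d28:-→d29:-→d30:-→d31:-→d32:H1  best=H1
  add 16.152.16.245/32 -> H3 at depth 32
  ? 192.43.192.4  path d0:-→d1:-  best=no-route
  add 16.0.0.0/4 -> H1 at depth 4
  ? 16.152.16.245  path d0:-→d1:-→d2:-→d3:-→d4:H1→d5:-→d6:-→d7:-→d8:H2→d9:-→d10:-→d11:-→d12:-→d13:-→d14:-→d15:-→d16:-→d17:-→d18:-→d19:-→d20:-→d21:-→d22:-→d23:-→d24:H5→d25:-→d26:-→d27:-→d28:-→d29:-→d30:-→d31:-→d32:H3  best=H3
  add 0.0.0.0/0 -> H0 at depth 0
  ? 16.0.0.33  path d0:H0→d1:-→d2:-→d3:-→d4:H1→d5:-→d6:-→d7:-→d8:H2  best=H2
  add 0.0.0.0/0 -> H5 at depth 0
  add 64.0.0.0/2 -> H1 at depth 2
  add 79.0.0.0/8 -> H4 at depth 8
  add 79.200.224.0/20 -> H0 at depth 20
  ? 79.200.224.2  path d0:H5→d1:-→d2:H1→d3:-→d4:-→d5:-→d6:-→d7:-→d8:H4→d9:-→d10:-→d11:-→d12:-→d13:-→d14:-→d15:-→d16:-→d17:-→d18:-→d19:-→d20:H0  best=H0
  - 191.163.19.118/32 clear@32
  add 79.200.239.80/28 -> H1 at depth 28
  add 191.0.0.0/8 -> H3 at depth 8
  - 79.200.239.84/32 clear@32
  add 79.200.224.0/20 -> H4 at depth 20
  add 191.160.0.0/11 -> H2 at depth 11
  add 79.200.0.0/16 -> H0 at depth 16
  ? 86.60.17.234  path d0:H5→d1:-→d2:H1→d3:-  best=H1
  - 79.0.0.0/8 clear@8
  ? 79.200.227.146  path d0:H5→d1:-→d2:H1→d3:-→d4:-→d5:-→d6:-→d7:-→d8:-→d9:-→d10:-→d11:-→d12:-→d13:-→d14:-→d15:-→d16:H0→d17:-→d18:-→d19:-→d20:H4  best=H4
  add 0.0.0.0/0 -> H4 at depth 0
  ? 191.162.219.252  path d0:H4→d1:-→d2:-→d3:-→d4:-→d5:-→d6:-→d7:-→d8:H3→d9:-→d10:-→d11:H2→d12:-→d13:-→d14:-→d15:-  best=H2
  - 16.0.0.0/4 clear@4
  add 79.200.239.80/29 -> H1 at depth 29
  ? 79.200.239.83  path d0:H4→d1:-→d2:H1→d3:-→d4:-→d5:-→d6:-→d7:-→d8:-→d9:-→d10:-→d11:-→d12:-→d13:-→d14:-→d15:-→d16:H0→d17:-→d18:-→d19:-→d20:H4→d21:-→d22:-→d23:-→d24:-→d25:-→d26:-→d27:-→d28:H1→d29:H1  best=H1
  ? 79.200.239.81  path d0:H4→d1:-→d2:H1→d3:-→d4:-→d5:-→d6:-→d7:-→d8:-→d9:-→d10:-→d11:-→d12:-→d13:-→d14:-→d15:-→d16:H0→d17:-→d18:-→d19:-→d20:H4→d21:-→d22:-→d23:-→d24:-→d25:-→d26:-→d27:-→d28:H1→d29:H1  best=H1
  add 79.200.0.0/16 -> H3 at depth 16

== LOOKUPS ==
["H5","no-route","H1","no-route","H1","no-route","H3","H2","H0","H1","H4","H2","H1","H1"]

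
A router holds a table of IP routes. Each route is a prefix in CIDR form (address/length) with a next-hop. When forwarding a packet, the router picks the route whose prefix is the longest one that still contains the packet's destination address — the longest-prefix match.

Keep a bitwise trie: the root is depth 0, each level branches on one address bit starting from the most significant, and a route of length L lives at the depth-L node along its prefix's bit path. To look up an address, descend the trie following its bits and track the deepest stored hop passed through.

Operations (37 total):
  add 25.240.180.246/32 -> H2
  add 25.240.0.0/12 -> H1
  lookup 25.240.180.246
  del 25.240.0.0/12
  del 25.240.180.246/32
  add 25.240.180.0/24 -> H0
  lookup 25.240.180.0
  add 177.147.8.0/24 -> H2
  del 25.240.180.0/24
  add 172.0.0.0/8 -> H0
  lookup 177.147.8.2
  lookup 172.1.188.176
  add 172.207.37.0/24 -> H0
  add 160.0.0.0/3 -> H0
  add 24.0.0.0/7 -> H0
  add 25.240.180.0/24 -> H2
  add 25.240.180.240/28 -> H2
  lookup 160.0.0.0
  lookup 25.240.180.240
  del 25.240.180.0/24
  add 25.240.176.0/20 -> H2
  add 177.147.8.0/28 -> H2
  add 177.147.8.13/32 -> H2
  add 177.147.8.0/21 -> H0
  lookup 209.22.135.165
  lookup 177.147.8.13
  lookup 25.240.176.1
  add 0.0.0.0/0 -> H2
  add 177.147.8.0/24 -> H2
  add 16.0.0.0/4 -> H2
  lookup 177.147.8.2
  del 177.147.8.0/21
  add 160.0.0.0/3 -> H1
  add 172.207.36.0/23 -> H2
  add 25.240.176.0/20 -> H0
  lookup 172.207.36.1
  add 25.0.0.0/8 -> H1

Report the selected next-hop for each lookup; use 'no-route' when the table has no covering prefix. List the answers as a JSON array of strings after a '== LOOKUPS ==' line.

Process each operation:
  + 25.240.180.246/32 (H2) depth=32
  + 25.240.0.0/12 (H1) depth=12
  Q 25.240.180.246: descend 00011001111100001011010011110110 ; hops seen [H1,H2] ; pick H2
  - 25.240.0.0/12 clear@12
  - 25.240.180.246/32 clear@32
  + 25.240.180.0/24 (H0) depth=24
  Q 25.240.180.0: descend 000110011111000010110100 ; hops seen [H0] ; pick H0
  + 177.147.8.0/24 (H2) depth=24
  - 25.240.180.0/24 clear@24
  + 172.0.0.0/8 (H0) depth=8
  Q 177.147.8.2: descend 101100011001001100001000 ; hops seen [H2] ; pick H2
  Q 172.1.188.176: descend 10101100 ; hops seen [H0] ; pick H0
  + 172.207.37.0/24 (H0) depth=24
  + 160.0.0.0/3 (H0) depth=3
  + 24.0.0.0/7 (H0) depth=7
  + 25.240.180.0/24 (H2) depth=24
  + 25.240.180.240/28 (H2) depth=28
  Q 160.0.0.0: descend 1010 ; hops seen [H0] ; pick H0
  Q 25.240.180.240: descend 00011001111100001011010011110 ; hops seen [H0,H2,H2] ; pick H2
  - 25.240.180.0/24 clear@24
  + 25.240.176.0/20 (H2) depth=20
  + 177.147.8.0/28 (H2) depth=28
  + 177.147.8.13/32 (H2) depth=32
  + 177.147.8.0/21 (H0) depth=21
  Q 209.22.135.165: descend 1 ; hops seen [∅] ; pick no-route
  Q 177.147.8.13: descend 10110001100100110000100000001101 ; hops seen [H0,H0,H2,H2,H2] ; pick H2
  Q 25.240.176.1: descend 000110011111000010110 ; hops seen [H0,H2] ; pick H2
  + 0.0.0.0/0 (H2) depth=0
  + 177.147.8.0/24 (H2) depth=24
  + 16.0.0.0/4 (H2) depth=4
  Q 177.147.8.2: descend 1011000110010011000010000000 ; hops seen [H2,H0,H0,H2,H2] ; pick H2
  - 177.147.8.0/21 clear@21
  + 160.0.0.0/3 (H1) depth=3
  + 172.207.36.0/23 (H2) depth=23
  + 25.240.176.0/20 (H0) depth=20
  Q 172.207.36.1: descend 10101100110011110010010 ; hops seen [H2,H1,H0,H2] ; pick H2
  + 25.0.0.0/8 (H1) depth=8

== LOOKUPS ==
["H2","H0","H2","H0","H0","H2","no-route","H2","H2","H2","H2"]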